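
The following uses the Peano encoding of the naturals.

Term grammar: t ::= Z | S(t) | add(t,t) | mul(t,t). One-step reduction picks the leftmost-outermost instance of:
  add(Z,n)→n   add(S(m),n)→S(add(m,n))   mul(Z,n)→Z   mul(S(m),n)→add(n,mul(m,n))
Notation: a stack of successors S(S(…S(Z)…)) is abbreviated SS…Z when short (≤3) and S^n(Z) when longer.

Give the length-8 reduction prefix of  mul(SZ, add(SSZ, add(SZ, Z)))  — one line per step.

  start: mul(SZ, add(SSZ, add(SZ, Z)))
  →1  add(add(SSZ, add(SZ, Z)), mul(Z, add(SSZ, add(SZ, Z))))
  →2  add(S(add(SZ, add(SZ, Z))), mul(Z, add(SSZ, add(SZ, Z))))
  →3  S(add(add(SZ, add(SZ, Z)), mul(Z, add(SSZ, add(SZ, Z)))))
  →4  S(add(S(add(Z, add(SZ, Z))), mul(Z, add(SSZ, add(SZ, Z)))))
  →5  S(S(add(add(Z, add(SZ, Z)), mul(Z, add(SSZ, add(SZ, Z))))))
  →6  S(S(add(add(SZ, Z), mul(Z, add(SSZ, add(SZ, Z))))))
  →7  S(S(add(S(add(Z, Z)), mul(Z, add(SSZ, add(SZ, Z))))))
  →8  S(S(S(add(add(Z, Z), mul(Z, add(SSZ, add(SZ, Z)))))))

Answer: after 8 steps: S(S(S(add(add(Z, Z), mul(Z, add(SSZ, add(SZ, Z)))))))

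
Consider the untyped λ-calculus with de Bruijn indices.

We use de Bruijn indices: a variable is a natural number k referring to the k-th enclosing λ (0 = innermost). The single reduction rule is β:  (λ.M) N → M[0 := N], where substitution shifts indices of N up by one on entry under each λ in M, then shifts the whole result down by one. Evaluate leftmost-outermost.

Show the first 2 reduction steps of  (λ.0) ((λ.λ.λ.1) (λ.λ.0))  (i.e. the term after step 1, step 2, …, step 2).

  start: (λ.0) ((λ.λ.λ.1) (λ.λ.0))
  →1  (λ.λ.λ.1) (λ.λ.0)
  →2  λ.λ.1

Answer: after 2 steps: λ.λ.1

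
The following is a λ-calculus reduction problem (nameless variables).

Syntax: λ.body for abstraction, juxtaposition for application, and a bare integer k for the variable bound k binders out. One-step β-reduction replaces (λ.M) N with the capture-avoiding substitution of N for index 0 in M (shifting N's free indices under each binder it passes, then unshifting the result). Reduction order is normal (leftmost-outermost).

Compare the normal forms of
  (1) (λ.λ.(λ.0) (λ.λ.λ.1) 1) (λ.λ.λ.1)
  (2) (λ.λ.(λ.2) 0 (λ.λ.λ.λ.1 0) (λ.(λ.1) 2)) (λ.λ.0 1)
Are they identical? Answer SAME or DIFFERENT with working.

Term A:
  start: (λ.λ.(λ.0) (λ.λ.λ.1) 1) (λ.λ.λ.1)
  →1  λ.(λ.0) (λ.λ.λ.1) (λ.λ.λ.1)
  →2  λ.(λ.λ.λ.1) (λ.λ.λ.1)
  →3  λ.λ.λ.1

Term B:
  start: (λ.λ.(λ.2) 0 (λ.λ.λ.λ.1 0) (λ.(λ.1) 2)) (λ.λ.0 1)
  →1  λ.(λ.λ.λ.0 1) 0 (λ.λ.λ.λ.1 0) (λ.(λ.1) (λ.λ.0 1))
  →2  λ.(λ.λ.0 1) (λ.λ.λ.λ.1 0) (λ.(λ.1) (λ.λ.0 1))
  →3  λ.(λ.0 (λ.λ.λ.λ.1 0)) (λ.(λ.1) (λ.λ.0 1))
  →4  λ.(λ.(λ.1) (λ.λ.0 1)) (λ.λ.λ.λ.1 0)
  →5  λ.(λ.λ.λ.λ.λ.1 0) (λ.λ.0 1)
  →6  λ.λ.λ.λ.λ.1 0

Answer: DIFFERENT — A ⇓ λ.λ.λ.1, B ⇓ λ.λ.λ.λ.λ.1 0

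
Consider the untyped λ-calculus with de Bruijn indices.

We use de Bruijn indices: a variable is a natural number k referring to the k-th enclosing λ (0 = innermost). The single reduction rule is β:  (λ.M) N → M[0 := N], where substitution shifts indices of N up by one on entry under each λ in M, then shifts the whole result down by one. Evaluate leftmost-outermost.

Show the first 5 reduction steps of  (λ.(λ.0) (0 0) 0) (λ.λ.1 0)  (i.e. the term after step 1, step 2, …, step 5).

  start: (λ.(λ.0) (0 0) 0) (λ.λ.1 0)
  step 1: (λ.0) ((λ.λ.1 0) (λ.λ.1 0)) (λ.λ.1 0)
  step 2: (λ.λ.1 0) (λ.λ.1 0) (λ.λ.1 0)
  step 3: (λ.(λ.λ.1 0) 0) (λ.λ.1 0)
  step 4: (λ.λ.1 0) (λ.λ.1 0)
  step 5: λ.(λ.λ.1 0) 0

Answer: after 5 steps: λ.(λ.λ.1 0) 0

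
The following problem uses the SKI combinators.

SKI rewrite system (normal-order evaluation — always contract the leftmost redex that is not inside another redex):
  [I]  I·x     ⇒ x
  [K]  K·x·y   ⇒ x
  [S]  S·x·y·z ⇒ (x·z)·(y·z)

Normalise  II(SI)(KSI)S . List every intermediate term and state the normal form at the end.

Answer: normal form = S(SS)  (in 5 steps)

Working:
  start: II(SI)(KSI)S
  →1  I(SI)(KSI)S
  →2  SI(KSI)S
  →3  IS(KSIS)
  →4  S(KSIS)
  →5  S(SS)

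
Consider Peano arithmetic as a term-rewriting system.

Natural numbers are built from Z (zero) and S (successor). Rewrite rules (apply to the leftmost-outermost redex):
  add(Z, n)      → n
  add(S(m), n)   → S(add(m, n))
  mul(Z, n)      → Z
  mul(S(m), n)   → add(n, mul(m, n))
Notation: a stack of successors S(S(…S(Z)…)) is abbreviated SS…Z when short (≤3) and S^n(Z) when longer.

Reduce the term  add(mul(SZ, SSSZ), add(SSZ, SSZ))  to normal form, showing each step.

Answer: normal form = S^7(Z)  (in 13 steps)

Working:
  start: add(mul(SZ, SSSZ), add(SSZ, SSZ))
  →1  add(add(SSSZ, mul(Z, SSSZ)), add(SSZ, SSZ))
  →2  add(S(add(SSZ, mul(Z, SSSZ))), add(SSZ, SSZ))
  →3  S(add(add(SSZ, mul(Z, SSSZ)), add(SSZ, SSZ)))
  →4  S(add(S(add(SZ, mul(Z, SSSZ))), add(SSZ, SSZ)))
  →5  S(S(add(add(SZ, mul(Z, SSSZ)), add(SSZ, SSZ))))
  →6  S(S(add(S(add(Z, mul(Z, SSSZ))), add(SSZ, SSZ))))
  →7  S(S(S(add(add(Z, mul(Z, SSSZ)), add(SSZ, SSZ)))))
  →8  S(S(S(add(mul(Z, SSSZ), add(SSZ, SSZ)))))
  →9  S(S(S(add(Z, add(SSZ, SSZ)))))
  →10  S(S(S(add(SSZ, SSZ))))
  →11  S(S(S(S(add(SZ, SSZ)))))
  →12  S(S(S(S(S(add(Z, SSZ))))))
  →13  S^7(Z)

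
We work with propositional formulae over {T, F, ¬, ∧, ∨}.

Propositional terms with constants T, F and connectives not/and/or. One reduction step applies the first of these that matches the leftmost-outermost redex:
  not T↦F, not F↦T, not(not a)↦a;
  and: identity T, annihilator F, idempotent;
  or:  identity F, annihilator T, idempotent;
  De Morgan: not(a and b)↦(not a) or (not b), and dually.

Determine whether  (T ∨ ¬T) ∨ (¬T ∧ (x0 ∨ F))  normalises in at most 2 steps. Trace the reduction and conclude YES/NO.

  start: (T ∨ ¬T) ∨ (¬T ∧ (x0 ∨ F))
  →1  T ∨ (¬T ∧ (x0 ∨ F))
  →2  T

Answer: YES — reaches normal form T in 2 ≤ 2 steps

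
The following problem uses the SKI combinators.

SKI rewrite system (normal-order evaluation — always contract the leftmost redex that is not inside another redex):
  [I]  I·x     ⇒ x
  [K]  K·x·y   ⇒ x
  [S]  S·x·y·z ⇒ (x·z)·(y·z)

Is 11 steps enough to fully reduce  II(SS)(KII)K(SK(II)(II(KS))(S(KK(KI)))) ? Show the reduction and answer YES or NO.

  start: II(SS)(KII)K(SK(II)(II(KS))(S(KK(KI))))
  [1] I(SS)(KII)K(SK(II)(II(KS))(S(KK(KI))))
  [2] SS(KII)K(SK(II)(II(KS))(S(KK(KI))))
  [3] SK(KIIK)(SK(II)(II(KS))(S(KK(KI))))
  [4] K(SK(II)(II(KS))(S(KK(KI))))(KIIK(SK(II)(II(KS))(S(KK(KI)))))
  [5] SK(II)(II(KS))(S(KK(KI)))
  [6] K(II(KS))(II(II(KS)))(S(KK(KI)))
  [7] II(KS)(S(KK(KI)))
  [8] I(KS)(S(KK(KI)))
  [9] KS(S(KK(KI)))
  [10] S

Answer: YES — reaches normal form S in 10 ≤ 11 steps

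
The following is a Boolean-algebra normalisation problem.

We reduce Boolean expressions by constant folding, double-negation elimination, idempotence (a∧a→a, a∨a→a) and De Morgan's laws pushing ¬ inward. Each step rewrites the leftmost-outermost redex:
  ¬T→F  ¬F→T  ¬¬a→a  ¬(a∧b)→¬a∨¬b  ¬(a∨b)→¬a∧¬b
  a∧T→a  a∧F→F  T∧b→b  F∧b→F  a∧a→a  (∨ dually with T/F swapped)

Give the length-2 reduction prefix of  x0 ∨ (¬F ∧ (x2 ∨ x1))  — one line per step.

  start: x0 ∨ (¬F ∧ (x2 ∨ x1))
  →1  x0 ∨ (T ∧ (x2 ∨ x1))
  →2  x0 ∨ (x2 ∨ x1)

Answer: after 2 steps: x0 ∨ (x2 ∨ x1)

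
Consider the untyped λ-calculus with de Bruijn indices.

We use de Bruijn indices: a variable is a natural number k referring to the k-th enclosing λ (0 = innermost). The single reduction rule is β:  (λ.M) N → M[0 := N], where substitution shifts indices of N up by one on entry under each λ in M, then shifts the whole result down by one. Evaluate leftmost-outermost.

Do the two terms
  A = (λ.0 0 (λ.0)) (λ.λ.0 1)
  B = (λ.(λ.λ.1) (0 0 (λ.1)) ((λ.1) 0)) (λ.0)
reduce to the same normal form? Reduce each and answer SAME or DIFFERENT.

Answer: DIFFERENT — A ⇓ λ.λ.0 1, B ⇓ λ.λ.0

Reduction:
Term A:
  start: (λ.0 0 (λ.0)) (λ.λ.0 1)
  [1] (λ.λ.0 1) (λ.λ.0 1) (λ.0)
  [2] (λ.0 (λ.λ.0 1)) (λ.0)
  [3] (λ.0) (λ.λ.0 1)
  [4] λ.λ.0 1

Term B:
  start: (λ.(λ.λ.1) (0 0 (λ.1)) ((λ.1) 0)) (λ.0)
  [1] (λ.λ.1) ((λ.0) (λ.0) (λ.λ.0)) ((λ.λ.0) (λ.0))
  [2] (λ.(λ.0) (λ.0) (λ.λ.0)) ((λ.λ.0) (λ.0))
  [3] (λ.0) (λ.0) (λ.λ.0)
  [4] (λ.0) (λ.λ.0)
  [5] λ.λ.0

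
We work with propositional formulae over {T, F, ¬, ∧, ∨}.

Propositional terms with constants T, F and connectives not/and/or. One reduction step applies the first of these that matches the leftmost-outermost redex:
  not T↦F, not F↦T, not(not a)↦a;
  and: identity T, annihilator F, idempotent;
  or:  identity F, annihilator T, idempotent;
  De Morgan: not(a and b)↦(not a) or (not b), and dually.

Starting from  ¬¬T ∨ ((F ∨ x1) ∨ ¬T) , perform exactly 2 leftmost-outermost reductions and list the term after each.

  start: ¬¬T ∨ ((F ∨ x1) ∨ ¬T)
  →1  T ∨ ((F ∨ x1) ∨ ¬T)
  →2  T

Answer: after 2 steps: T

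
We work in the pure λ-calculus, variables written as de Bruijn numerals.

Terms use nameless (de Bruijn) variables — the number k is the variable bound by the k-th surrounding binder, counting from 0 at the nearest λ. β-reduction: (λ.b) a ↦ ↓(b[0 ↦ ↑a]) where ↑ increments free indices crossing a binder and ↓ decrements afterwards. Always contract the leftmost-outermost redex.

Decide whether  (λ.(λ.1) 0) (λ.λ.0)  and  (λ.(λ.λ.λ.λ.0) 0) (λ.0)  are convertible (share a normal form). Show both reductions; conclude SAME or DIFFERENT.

Term A:
  start: (λ.(λ.1) 0) (λ.λ.0)
  →1  (λ.λ.λ.0) (λ.λ.0)
  →2  λ.λ.0

Term B:
  start: (λ.(λ.λ.λ.λ.0) 0) (λ.0)
  →1  (λ.λ.λ.λ.0) (λ.0)
  →2  λ.λ.λ.0

Answer: DIFFERENT — A ⇓ λ.λ.0, B ⇓ λ.λ.λ.0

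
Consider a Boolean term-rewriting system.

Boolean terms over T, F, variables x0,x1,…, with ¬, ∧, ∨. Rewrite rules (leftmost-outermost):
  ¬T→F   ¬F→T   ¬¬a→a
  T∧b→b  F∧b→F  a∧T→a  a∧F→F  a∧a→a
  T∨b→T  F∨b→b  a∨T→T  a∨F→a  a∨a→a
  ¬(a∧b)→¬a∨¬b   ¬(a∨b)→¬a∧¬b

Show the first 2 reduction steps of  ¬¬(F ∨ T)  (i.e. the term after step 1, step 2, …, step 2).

Answer: after 2 steps: T

Derivation:
  start: ¬¬(F ∨ T)
  →1  F ∨ T
  →2  T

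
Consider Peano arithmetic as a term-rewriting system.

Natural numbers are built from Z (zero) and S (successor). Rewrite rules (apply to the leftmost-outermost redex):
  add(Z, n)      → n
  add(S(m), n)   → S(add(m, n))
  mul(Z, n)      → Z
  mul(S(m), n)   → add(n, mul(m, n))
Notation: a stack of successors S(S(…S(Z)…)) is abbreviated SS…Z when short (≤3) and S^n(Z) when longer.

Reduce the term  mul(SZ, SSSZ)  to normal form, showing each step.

Answer: normal form = SSSZ  (in 6 steps)

Working:
  start: mul(SZ, SSSZ)
  →1  add(SSSZ, mul(Z, SSSZ))
  →2  S(add(SSZ, mul(Z, SSSZ)))
  →3  S(S(add(SZ, mul(Z, SSSZ))))
  →4  S(S(S(add(Z, mul(Z, SSSZ)))))
  →5  S(S(S(mul(Z, SSSZ))))
  →6  SSSZ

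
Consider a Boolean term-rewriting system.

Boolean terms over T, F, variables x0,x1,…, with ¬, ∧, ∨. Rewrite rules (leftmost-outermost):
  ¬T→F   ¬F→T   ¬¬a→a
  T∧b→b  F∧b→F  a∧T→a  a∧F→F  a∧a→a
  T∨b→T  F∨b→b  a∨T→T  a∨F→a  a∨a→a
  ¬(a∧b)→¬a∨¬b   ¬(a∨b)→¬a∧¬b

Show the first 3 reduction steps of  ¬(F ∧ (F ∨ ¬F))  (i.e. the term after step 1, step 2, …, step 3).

  start: ¬(F ∧ (F ∨ ¬F))
  step 1: ¬F ∨ ¬(F ∨ ¬F)
  step 2: T ∨ ¬(F ∨ ¬F)
  step 3: T

Answer: after 3 steps: T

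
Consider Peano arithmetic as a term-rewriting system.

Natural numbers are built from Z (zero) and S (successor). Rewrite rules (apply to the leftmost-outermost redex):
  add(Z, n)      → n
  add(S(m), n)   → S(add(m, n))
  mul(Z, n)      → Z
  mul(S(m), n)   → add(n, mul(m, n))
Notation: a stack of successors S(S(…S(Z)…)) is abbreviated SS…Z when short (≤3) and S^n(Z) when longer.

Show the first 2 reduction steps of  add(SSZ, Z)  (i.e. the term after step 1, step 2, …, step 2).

Answer: after 2 steps: S(S(add(Z, Z)))

Working:
  start: add(SSZ, Z)
  step 1: S(add(SZ, Z))
  step 2: S(S(add(Z, Z)))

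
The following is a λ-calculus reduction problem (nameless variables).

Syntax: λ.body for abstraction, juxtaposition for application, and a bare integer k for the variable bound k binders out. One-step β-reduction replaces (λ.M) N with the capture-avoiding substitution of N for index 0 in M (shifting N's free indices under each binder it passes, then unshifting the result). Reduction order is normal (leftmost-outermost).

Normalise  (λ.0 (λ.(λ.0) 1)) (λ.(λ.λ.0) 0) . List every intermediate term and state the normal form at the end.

Answer: normal form = λ.0  (in 3 steps)

Working:
  start: (λ.0 (λ.(λ.0) 1)) (λ.(λ.λ.0) 0)
  step 1: (λ.(λ.λ.0) 0) (λ.(λ.0) (λ.(λ.λ.0) 0))
  step 2: (λ.λ.0) (λ.(λ.0) (λ.(λ.λ.0) 0))
  step 3: λ.0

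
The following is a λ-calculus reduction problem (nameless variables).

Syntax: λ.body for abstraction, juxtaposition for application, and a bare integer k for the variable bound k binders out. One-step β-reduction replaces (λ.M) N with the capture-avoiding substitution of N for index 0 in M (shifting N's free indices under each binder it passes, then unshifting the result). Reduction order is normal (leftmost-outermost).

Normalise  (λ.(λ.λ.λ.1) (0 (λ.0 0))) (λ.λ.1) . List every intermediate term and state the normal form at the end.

  start: (λ.(λ.λ.λ.1) (0 (λ.0 0))) (λ.λ.1)
  →1  (λ.λ.λ.1) ((λ.λ.1) (λ.0 0))
  →2  λ.λ.1

Answer: normal form = λ.λ.1  (in 2 steps)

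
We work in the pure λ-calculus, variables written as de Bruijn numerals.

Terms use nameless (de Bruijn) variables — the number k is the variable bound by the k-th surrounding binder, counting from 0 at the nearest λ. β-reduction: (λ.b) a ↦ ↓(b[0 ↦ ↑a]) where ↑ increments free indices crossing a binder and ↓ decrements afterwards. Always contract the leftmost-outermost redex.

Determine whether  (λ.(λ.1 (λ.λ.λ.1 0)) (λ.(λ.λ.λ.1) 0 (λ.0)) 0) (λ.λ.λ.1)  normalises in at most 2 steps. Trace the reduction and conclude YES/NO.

Answer: NO — after 2 steps the term is (λ.λ.λ.1) (λ.λ.λ.1 0) (λ.λ.λ.1), not yet normal

Derivation:
  start: (λ.(λ.1 (λ.λ.λ.1 0)) (λ.(λ.λ.λ.1) 0 (λ.0)) 0) (λ.λ.λ.1)
  →1  (λ.(λ.λ.λ.1) (λ.λ.λ.1 0)) (λ.(λ.λ.λ.1) 0 (λ.0)) (λ.λ.λ.1)
  →2  (λ.λ.λ.1) (λ.λ.λ.1 0) (λ.λ.λ.1)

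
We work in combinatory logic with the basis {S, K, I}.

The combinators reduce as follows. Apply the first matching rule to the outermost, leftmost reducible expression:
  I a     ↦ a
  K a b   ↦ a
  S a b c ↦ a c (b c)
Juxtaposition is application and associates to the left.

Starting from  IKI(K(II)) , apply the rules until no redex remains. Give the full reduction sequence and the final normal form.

Answer: normal form = I  (in 2 steps)

Derivation:
  start: IKI(K(II))
  step 1: KI(K(II))
  step 2: I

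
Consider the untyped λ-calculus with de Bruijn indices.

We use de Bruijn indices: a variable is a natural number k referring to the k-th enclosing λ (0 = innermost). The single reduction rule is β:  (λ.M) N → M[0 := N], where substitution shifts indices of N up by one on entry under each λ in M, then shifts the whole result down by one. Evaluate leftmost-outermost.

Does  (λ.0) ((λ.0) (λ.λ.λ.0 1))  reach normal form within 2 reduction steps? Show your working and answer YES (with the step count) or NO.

  start: (λ.0) ((λ.0) (λ.λ.λ.0 1))
  [1] (λ.0) (λ.λ.λ.0 1)
  [2] λ.λ.λ.0 1

Answer: YES — reaches normal form λ.λ.λ.0 1 in 2 ≤ 2 steps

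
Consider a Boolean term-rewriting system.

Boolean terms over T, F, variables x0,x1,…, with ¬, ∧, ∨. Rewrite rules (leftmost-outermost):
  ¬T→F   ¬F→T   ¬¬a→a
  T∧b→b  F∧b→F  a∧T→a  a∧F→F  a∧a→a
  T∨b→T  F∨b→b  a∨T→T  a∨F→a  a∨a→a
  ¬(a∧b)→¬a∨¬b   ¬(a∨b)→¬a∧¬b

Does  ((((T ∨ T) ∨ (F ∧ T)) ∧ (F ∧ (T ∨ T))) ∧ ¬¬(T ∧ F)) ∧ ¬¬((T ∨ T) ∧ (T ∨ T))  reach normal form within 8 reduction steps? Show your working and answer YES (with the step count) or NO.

Answer: YES — reaches normal form F in 6 ≤ 8 steps

Working:
  start: ((((T ∨ T) ∨ (F ∧ T)) ∧ (F ∧ (T ∨ T))) ∧ ¬¬(T ∧ F)) ∧ ¬¬((T ∨ T) ∧ (T ∨ T))
  →1  (((T ∨ (F ∧ T)) ∧ (F ∧ (T ∨ T))) ∧ ¬¬(T ∧ F)) ∧ ¬¬((T ∨ T) ∧ (T ∨ T))
  →2  ((T ∧ (F ∧ (T ∨ T))) ∧ ¬¬(T ∧ F)) ∧ ¬¬((T ∨ T) ∧ (T ∨ T))
  →3  ((F ∧ (T ∨ T)) ∧ ¬¬(T ∧ F)) ∧ ¬¬((T ∨ T) ∧ (T ∨ T))
  →4  (F ∧ ¬¬(T ∧ F)) ∧ ¬¬((T ∨ T) ∧ (T ∨ T))
  →5  F ∧ ¬¬((T ∨ T) ∧ (T ∨ T))
  →6  F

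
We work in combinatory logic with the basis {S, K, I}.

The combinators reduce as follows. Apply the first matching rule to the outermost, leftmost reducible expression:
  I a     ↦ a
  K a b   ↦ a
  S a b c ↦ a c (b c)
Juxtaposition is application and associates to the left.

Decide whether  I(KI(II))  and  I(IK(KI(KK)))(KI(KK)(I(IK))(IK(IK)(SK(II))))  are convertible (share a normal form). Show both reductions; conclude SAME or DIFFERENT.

Answer: SAME — A ⇓ I, B ⇓ I

Derivation:
Term A:
  start: I(KI(II))
  [1] KI(II)
  [2] I

Term B:
  start: I(IK(KI(KK)))(KI(KK)(I(IK))(IK(IK)(SK(II))))
  [1] IK(KI(KK))(KI(KK)(I(IK))(IK(IK)(SK(II))))
  [2] K(KI(KK))(KI(KK)(I(IK))(IK(IK)(SK(II))))
  [3] KI(KK)
  [4] I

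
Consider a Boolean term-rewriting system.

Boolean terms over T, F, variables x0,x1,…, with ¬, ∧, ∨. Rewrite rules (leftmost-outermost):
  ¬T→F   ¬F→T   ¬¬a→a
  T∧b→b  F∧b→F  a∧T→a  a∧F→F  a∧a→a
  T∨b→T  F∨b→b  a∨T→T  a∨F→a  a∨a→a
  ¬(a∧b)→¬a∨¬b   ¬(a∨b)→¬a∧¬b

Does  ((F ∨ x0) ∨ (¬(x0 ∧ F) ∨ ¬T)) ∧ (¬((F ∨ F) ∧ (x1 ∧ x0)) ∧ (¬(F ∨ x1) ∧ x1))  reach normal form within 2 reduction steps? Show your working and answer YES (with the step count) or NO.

  start: ((F ∨ x0) ∨ (¬(x0 ∧ F) ∨ ¬T)) ∧ (¬((F ∨ F) ∧ (x1 ∧ x0)) ∧ (¬(F ∨ x1) ∧ x1))
  [1] (x0 ∨ (¬(x0 ∧ F) ∨ ¬T)) ∧ (¬((F ∨ F) ∧ (x1 ∧ x0)) ∧ (¬(F ∨ x1) ∧ x1))
  [2] (x0 ∨ ((¬x0 ∨ ¬F) ∨ ¬T)) ∧ (¬((F ∨ F) ∧ (x1 ∧ x0)) ∧ (¬(F ∨ x1) ∧ x1))

Answer: NO — after 2 steps the term is (x0 ∨ ((¬x0 ∨ ¬F) ∨ ¬T)) ∧ (¬((F ∨ F) ∧ (x1 ∧ x0)) ∧ (¬(F ∨ x1) ∧ x1)), not yet normal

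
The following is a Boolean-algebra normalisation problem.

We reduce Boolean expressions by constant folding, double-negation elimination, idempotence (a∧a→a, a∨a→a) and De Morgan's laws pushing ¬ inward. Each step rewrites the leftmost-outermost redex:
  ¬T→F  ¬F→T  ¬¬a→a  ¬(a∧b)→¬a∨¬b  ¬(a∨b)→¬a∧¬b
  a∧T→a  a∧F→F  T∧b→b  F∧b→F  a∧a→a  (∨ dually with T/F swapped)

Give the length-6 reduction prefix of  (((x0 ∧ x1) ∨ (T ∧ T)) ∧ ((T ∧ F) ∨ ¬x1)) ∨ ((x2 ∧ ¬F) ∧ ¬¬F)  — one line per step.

Answer: after 6 steps: ¬x1 ∨ ((x2 ∧ T) ∧ ¬¬F)

Working:
  start: (((x0 ∧ x1) ∨ (T ∧ T)) ∧ ((T ∧ F) ∨ ¬x1)) ∨ ((x2 ∧ ¬F) ∧ ¬¬F)
  →1  (((x0 ∧ x1) ∨ T) ∧ ((T ∧ F) ∨ ¬x1)) ∨ ((x2 ∧ ¬F) ∧ ¬¬F)
  →2  (T ∧ ((T ∧ F) ∨ ¬x1)) ∨ ((x2 ∧ ¬F) ∧ ¬¬F)
  →3  ((T ∧ F) ∨ ¬x1) ∨ ((x2 ∧ ¬F) ∧ ¬¬F)
  →4  (F ∨ ¬x1) ∨ ((x2 ∧ ¬F) ∧ ¬¬F)
  →5  ¬x1 ∨ ((x2 ∧ ¬F) ∧ ¬¬F)
  →6  ¬x1 ∨ ((x2 ∧ T) ∧ ¬¬F)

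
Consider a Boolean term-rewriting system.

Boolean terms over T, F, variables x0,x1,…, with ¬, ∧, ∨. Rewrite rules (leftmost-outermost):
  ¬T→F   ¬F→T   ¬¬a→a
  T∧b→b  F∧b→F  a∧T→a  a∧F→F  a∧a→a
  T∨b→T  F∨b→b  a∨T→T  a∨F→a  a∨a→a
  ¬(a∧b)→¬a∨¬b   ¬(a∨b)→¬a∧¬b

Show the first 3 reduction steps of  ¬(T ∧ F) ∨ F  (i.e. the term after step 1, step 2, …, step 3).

Answer: after 3 steps: F ∨ ¬F

Reduction:
  start: ¬(T ∧ F) ∨ F
  step 1: ¬(T ∧ F)
  step 2: ¬T ∨ ¬F
  step 3: F ∨ ¬F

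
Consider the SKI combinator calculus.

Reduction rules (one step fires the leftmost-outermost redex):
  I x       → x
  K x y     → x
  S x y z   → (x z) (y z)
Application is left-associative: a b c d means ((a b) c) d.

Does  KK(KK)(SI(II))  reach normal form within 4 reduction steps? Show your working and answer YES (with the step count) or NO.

Answer: YES — reaches normal form K(SII) in 2 ≤ 4 steps

Working:
  start: KK(KK)(SI(II))
  step 1: K(SI(II))
  step 2: K(SII)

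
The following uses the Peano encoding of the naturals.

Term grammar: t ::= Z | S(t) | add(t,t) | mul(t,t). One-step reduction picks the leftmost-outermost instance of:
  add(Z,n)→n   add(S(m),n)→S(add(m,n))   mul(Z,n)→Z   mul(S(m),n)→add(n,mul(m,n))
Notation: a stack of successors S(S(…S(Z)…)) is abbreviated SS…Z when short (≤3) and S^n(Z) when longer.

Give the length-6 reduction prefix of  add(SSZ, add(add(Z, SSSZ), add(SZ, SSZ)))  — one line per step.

Answer: after 6 steps: S(S(S(S(add(SZ, add(SZ, SSZ))))))

Working:
  start: add(SSZ, add(add(Z, SSSZ), add(SZ, SSZ)))
  [1] S(add(SZ, add(add(Z, SSSZ), add(SZ, SSZ))))
  [2] S(S(add(Z, add(add(Z, SSSZ), add(SZ, SSZ)))))
  [3] S(S(add(add(Z, SSSZ), add(SZ, SSZ))))
  [4] S(S(add(SSSZ, add(SZ, SSZ))))
  [5] S(S(S(add(SSZ, add(SZ, SSZ)))))
  [6] S(S(S(S(add(SZ, add(SZ, SSZ))))))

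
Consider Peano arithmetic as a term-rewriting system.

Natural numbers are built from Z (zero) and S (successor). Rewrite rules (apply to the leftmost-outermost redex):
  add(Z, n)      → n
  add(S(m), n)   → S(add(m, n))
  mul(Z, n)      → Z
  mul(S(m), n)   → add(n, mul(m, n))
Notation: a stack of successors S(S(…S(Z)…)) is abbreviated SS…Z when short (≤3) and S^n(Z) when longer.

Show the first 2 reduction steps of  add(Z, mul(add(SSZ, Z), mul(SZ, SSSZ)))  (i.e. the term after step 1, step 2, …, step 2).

  start: add(Z, mul(add(SSZ, Z), mul(SZ, SSSZ)))
  step 1: mul(add(SSZ, Z), mul(SZ, SSSZ))
  step 2: mul(S(add(SZ, Z)), mul(SZ, SSSZ))

Answer: after 2 steps: mul(S(add(SZ, Z)), mul(SZ, SSSZ))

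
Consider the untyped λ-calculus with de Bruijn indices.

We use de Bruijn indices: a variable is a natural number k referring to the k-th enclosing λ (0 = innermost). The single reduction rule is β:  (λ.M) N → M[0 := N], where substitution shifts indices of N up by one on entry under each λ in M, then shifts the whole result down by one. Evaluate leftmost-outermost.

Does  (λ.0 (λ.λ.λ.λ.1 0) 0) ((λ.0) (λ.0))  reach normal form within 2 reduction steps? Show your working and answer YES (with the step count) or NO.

Answer: NO — after 2 steps the term is (λ.0) (λ.λ.λ.λ.1 0) ((λ.0) (λ.0)), not yet normal

Working:
  start: (λ.0 (λ.λ.λ.λ.1 0) 0) ((λ.0) (λ.0))
  step 1: (λ.0) (λ.0) (λ.λ.λ.λ.1 0) ((λ.0) (λ.0))
  step 2: (λ.0) (λ.λ.λ.λ.1 0) ((λ.0) (λ.0))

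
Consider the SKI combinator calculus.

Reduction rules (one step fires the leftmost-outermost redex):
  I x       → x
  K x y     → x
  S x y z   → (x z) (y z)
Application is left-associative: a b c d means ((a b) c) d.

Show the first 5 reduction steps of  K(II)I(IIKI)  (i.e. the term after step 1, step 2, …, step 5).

  start: K(II)I(IIKI)
  step 1: II(IIKI)
  step 2: I(IIKI)
  step 3: IIKI
  step 4: IKI
  step 5: KI

Answer: after 5 steps: KI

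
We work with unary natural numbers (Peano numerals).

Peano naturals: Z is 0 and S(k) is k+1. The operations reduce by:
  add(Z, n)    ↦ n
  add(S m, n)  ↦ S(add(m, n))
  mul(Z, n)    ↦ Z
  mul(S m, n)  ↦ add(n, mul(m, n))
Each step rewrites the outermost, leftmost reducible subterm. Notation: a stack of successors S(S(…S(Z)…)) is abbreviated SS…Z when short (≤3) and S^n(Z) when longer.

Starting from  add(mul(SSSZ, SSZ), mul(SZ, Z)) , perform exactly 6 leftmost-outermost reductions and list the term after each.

Answer: after 6 steps: S(S(add(mul(SSZ, SSZ), mul(SZ, Z))))

Working:
  start: add(mul(SSSZ, SSZ), mul(SZ, Z))
  [1] add(add(SSZ, mul(SSZ, SSZ)), mul(SZ, Z))
  [2] add(S(add(SZ, mul(SSZ, SSZ))), mul(SZ, Z))
  [3] S(add(add(SZ, mul(SSZ, SSZ)), mul(SZ, Z)))
  [4] S(add(S(add(Z, mul(SSZ, SSZ))), mul(SZ, Z)))
  [5] S(S(add(add(Z, mul(SSZ, SSZ)), mul(SZ, Z))))
  [6] S(S(add(mul(SSZ, SSZ), mul(SZ, Z))))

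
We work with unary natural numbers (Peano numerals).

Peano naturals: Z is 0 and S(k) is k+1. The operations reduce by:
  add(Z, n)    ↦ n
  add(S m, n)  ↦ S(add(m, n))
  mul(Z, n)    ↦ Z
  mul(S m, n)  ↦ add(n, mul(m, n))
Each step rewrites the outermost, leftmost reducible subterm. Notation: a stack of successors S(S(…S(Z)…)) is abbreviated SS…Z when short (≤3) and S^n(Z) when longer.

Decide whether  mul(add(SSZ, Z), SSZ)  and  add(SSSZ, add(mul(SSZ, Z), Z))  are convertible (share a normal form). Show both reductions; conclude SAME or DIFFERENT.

Answer: DIFFERENT — A ⇓ S^4(Z), B ⇓ SSSZ

Derivation:
Term A:
  start: mul(add(SSZ, Z), SSZ)
  step 1: mul(S(add(SZ, Z)), SSZ)
  step 2: add(SSZ, mul(add(SZ, Z), SSZ))
  step 3: S(add(SZ, mul(add(SZ, Z), SSZ)))
  step 4: S(S(add(Z, mul(add(SZ, Z), SSZ))))
  step 5: S(S(mul(add(SZ, Z), SSZ)))
  step 6: S(S(mul(S(add(Z, Z)), SSZ)))
  step 7: S(S(add(SSZ, mul(add(Z, Z), SSZ))))
  step 8: S(S(S(add(SZ, mul(add(Z, Z), SSZ)))))
  step 9: S(S(S(S(add(Z, mul(add(Z, Z), SSZ))))))
  step 10: S(S(S(S(mul(add(Z, Z), SSZ)))))
  step 11: S(S(S(S(mul(Z, SSZ)))))
  step 12: S^4(Z)

Term B:
  start: add(SSSZ, add(mul(SSZ, Z), Z))
  step 1: S(add(SSZ, add(mul(SSZ, Z), Z)))
  step 2: S(S(add(SZ, add(mul(SSZ, Z), Z))))
  step 3: S(S(S(add(Z, add(mul(SSZ, Z), Z)))))
  step 4: S(S(S(add(mul(SSZ, Z), Z))))
  step 5: S(S(S(add(add(Z, mul(SZ, Z)), Z))))
  step 6: S(S(S(add(mul(SZ, Z), Z))))
  step 7: S(S(S(add(add(Z, mul(Z, Z)), Z))))
  step 8: S(S(S(add(mul(Z, Z), Z))))
  step 9: S(S(S(add(Z, Z))))
  step 10: SSSZ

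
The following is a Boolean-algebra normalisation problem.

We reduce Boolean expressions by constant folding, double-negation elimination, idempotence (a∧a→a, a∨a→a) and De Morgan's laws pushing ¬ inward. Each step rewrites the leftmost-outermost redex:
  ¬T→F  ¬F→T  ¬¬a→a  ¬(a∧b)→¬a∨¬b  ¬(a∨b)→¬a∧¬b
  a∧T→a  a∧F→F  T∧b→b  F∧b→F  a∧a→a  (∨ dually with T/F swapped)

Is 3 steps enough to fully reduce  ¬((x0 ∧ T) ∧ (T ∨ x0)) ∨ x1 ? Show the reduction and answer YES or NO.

  start: ¬((x0 ∧ T) ∧ (T ∨ x0)) ∨ x1
  step 1: (¬(x0 ∧ T) ∨ ¬(T ∨ x0)) ∨ x1
  step 2: ((¬x0 ∨ ¬T) ∨ ¬(T ∨ x0)) ∨ x1
  step 3: ((¬x0 ∨ F) ∨ ¬(T ∨ x0)) ∨ x1

Answer: NO — after 3 steps the term is ((¬x0 ∨ F) ∨ ¬(T ∨ x0)) ∨ x1, not yet normal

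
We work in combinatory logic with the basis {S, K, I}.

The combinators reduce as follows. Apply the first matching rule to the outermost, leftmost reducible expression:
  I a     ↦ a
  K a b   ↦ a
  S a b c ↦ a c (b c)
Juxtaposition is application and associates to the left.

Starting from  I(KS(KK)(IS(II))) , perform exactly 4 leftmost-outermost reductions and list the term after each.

  start: I(KS(KK)(IS(II)))
  step 1: KS(KK)(IS(II))
  step 2: S(IS(II))
  step 3: S(S(II))
  step 4: S(SI)

Answer: after 4 steps: S(SI)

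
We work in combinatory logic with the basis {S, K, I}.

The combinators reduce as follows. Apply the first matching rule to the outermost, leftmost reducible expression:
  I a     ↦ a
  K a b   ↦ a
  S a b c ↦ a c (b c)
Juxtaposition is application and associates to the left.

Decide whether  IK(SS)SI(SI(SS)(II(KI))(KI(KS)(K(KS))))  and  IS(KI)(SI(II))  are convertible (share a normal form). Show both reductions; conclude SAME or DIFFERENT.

Term A:
  start: IK(SS)SI(SI(SS)(II(KI))(KI(KS)(K(KS))))
  [1] K(SS)SI(SI(SS)(II(KI))(KI(KS)(K(KS))))
  [2] SSI(SI(SS)(II(KI))(KI(KS)(K(KS))))
  [3] S(SI(SS)(II(KI))(KI(KS)(K(KS))))(I(SI(SS)(II(KI))(KI(KS)(K(KS)))))
  [4] S(I(II(KI))(SS(II(KI)))(KI(KS)(K(KS))))(I(SI(SS)(II(KI))(KI(KS)(K(KS)))))
  [5] S(II(KI)(SS(II(KI)))(KI(KS)(K(KS))))(I(SI(SS)(II(KI))(KI(KS)(K(KS)))))
  [6] S(I(KI)(SS(II(KI)))(KI(KS)(K(KS))))(I(SI(SS)(II(KI))(KI(KS)(K(KS)))))
  [7] S(KI(SS(II(KI)))(KI(KS)(K(KS))))(I(SI(SS)(II(KI))(KI(KS)(K(KS)))))
  [8] S(I(KI(KS)(K(KS))))(I(SI(SS)(II(KI))(KI(KS)(K(KS)))))
  [9] S(KI(KS)(K(KS)))(I(SI(SS)(II(KI))(KI(KS)(K(KS)))))
  [10] S(I(K(KS)))(I(SI(SS)(II(KI))(KI(KS)(K(KS)))))
  [11] S(K(KS))(I(SI(SS)(II(KI))(KI(KS)(K(KS)))))
  [12] S(K(KS))(SI(SS)(II(KI))(KI(KS)(K(KS))))
  [13] S(K(KS))(I(II(KI))(SS(II(KI)))(KI(KS)(K(KS))))
  [14] S(K(KS))(II(KI)(SS(II(KI)))(KI(KS)(K(KS))))
  [15] S(K(KS))(I(KI)(SS(II(KI)))(KI(KS)(K(KS))))
  [16] S(K(KS))(KI(SS(II(KI)))(KI(KS)(K(KS))))
  [17] S(K(KS))(I(KI(KS)(K(KS))))
  [18] S(K(KS))(KI(KS)(K(KS)))
  [19] S(K(KS))(I(K(KS)))
  [20] S(K(KS))(K(KS))

Term B:
  start: IS(KI)(SI(II))
  [1] S(KI)(SI(II))
  [2] S(KI)(SII)

Answer: DIFFERENT — A ⇓ S(K(KS))(K(KS)), B ⇓ S(KI)(SII)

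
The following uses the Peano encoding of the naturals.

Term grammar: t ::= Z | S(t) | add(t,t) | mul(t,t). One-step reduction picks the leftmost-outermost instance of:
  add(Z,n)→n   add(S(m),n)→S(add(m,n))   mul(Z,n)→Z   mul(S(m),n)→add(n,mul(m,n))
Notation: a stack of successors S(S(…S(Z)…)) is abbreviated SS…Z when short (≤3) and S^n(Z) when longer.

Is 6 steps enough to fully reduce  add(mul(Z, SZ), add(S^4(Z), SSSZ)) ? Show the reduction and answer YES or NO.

  start: add(mul(Z, SZ), add(S^4(Z), SSSZ))
  step 1: add(Z, add(S^4(Z), SSSZ))
  step 2: add(S^4(Z), SSSZ)
  step 3: S(add(SSSZ, SSSZ))
  step 4: S(S(add(SSZ, SSSZ)))
  step 5: S(S(S(add(SZ, SSSZ))))
  step 6: S(S(S(S(add(Z, SSSZ)))))

Answer: NO — after 6 steps the term is S(S(S(S(add(Z, SSSZ))))), not yet normal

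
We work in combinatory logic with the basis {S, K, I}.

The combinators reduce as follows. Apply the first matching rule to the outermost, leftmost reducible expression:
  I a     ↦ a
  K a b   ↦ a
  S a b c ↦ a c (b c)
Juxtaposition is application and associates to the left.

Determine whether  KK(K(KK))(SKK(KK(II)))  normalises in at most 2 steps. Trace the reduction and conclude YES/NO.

Answer: NO — after 2 steps the term is K(K(KK(II))(K(KK(II)))), not yet normal

Working:
  start: KK(K(KK))(SKK(KK(II)))
  [1] K(SKK(KK(II)))
  [2] K(K(KK(II))(K(KK(II))))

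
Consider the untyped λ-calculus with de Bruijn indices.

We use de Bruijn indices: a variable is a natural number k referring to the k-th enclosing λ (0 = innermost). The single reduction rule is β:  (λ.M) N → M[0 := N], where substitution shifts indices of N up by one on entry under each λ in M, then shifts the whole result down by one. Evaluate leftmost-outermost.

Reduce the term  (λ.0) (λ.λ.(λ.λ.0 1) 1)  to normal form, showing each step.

  start: (λ.0) (λ.λ.(λ.λ.0 1) 1)
  [1] λ.λ.(λ.λ.0 1) 1
  [2] λ.λ.λ.0 2

Answer: normal form = λ.λ.λ.0 2  (in 2 steps)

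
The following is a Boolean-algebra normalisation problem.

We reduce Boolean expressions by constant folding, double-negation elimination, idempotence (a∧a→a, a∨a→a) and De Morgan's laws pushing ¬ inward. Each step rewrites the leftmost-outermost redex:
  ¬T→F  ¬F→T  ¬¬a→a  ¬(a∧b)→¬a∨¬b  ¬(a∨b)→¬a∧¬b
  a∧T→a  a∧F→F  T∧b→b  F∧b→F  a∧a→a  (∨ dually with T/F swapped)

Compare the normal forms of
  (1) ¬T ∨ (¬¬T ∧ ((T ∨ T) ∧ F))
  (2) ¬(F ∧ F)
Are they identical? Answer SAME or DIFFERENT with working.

Answer: DIFFERENT — A ⇓ F, B ⇓ T

Reduction:
Term A:
  start: ¬T ∨ (¬¬T ∧ ((T ∨ T) ∧ F))
  [1] F ∨ (¬¬T ∧ ((T ∨ T) ∧ F))
  [2] ¬¬T ∧ ((T ∨ T) ∧ F)
  [3] T ∧ ((T ∨ T) ∧ F)
  [4] (T ∨ T) ∧ F
  [5] F

Term B:
  start: ¬(F ∧ F)
  [1] ¬F ∨ ¬F
  [2] ¬F
  [3] T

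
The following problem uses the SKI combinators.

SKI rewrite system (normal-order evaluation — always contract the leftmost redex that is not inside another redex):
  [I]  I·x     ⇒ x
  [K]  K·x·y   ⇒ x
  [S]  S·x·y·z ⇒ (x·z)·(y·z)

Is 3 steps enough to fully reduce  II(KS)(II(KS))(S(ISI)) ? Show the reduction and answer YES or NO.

Answer: NO — after 3 steps the term is S(S(ISI)), not yet normal

Derivation:
  start: II(KS)(II(KS))(S(ISI))
  step 1: I(KS)(II(KS))(S(ISI))
  step 2: KS(II(KS))(S(ISI))
  step 3: S(S(ISI))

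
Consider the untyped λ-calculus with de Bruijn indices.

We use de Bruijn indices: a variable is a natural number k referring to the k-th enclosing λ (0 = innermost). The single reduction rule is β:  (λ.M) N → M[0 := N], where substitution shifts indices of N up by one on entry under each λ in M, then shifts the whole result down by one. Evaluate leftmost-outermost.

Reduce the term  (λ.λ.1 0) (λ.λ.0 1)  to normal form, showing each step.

  start: (λ.λ.1 0) (λ.λ.0 1)
  [1] λ.(λ.λ.0 1) 0
  [2] λ.λ.0 1

Answer: normal form = λ.λ.0 1  (in 2 steps)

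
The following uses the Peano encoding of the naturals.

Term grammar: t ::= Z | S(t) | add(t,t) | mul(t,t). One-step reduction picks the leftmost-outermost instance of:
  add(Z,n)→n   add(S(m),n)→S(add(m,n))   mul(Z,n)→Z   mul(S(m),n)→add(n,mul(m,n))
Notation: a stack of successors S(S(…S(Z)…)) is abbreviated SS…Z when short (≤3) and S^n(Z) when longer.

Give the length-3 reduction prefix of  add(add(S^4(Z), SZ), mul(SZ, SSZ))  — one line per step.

Answer: after 3 steps: S(add(S(add(SSZ, SZ)), mul(SZ, SSZ)))

Derivation:
  start: add(add(S^4(Z), SZ), mul(SZ, SSZ))
  [1] add(S(add(SSSZ, SZ)), mul(SZ, SSZ))
  [2] S(add(add(SSSZ, SZ), mul(SZ, SSZ)))
  [3] S(add(S(add(SSZ, SZ)), mul(SZ, SSZ)))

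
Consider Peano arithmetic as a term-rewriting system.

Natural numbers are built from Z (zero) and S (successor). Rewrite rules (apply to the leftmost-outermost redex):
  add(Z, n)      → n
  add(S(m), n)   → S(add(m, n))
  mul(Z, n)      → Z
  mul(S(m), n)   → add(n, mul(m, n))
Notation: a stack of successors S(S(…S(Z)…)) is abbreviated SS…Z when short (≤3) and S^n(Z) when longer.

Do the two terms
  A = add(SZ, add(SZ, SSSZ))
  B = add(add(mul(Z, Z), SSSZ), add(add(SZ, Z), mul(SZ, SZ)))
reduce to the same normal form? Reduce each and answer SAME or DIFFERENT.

Term A:
  start: add(SZ, add(SZ, SSSZ))
  [1] S(add(Z, add(SZ, SSSZ)))
  [2] S(add(SZ, SSSZ))
  [3] S(S(add(Z, SSSZ)))
  [4] S^5(Z)

Term B:
  start: add(add(mul(Z, Z), SSSZ), add(add(SZ, Z), mul(SZ, SZ)))
  [1] add(add(Z, SSSZ), add(add(SZ, Z), mul(SZ, SZ)))
  [2] add(SSSZ, add(add(SZ, Z), mul(SZ, SZ)))
  [3] S(add(SSZ, add(add(SZ, Z), mul(SZ, SZ))))
  [4] S(S(add(SZ, add(add(SZ, Z), mul(SZ, SZ)))))
  [5] S(S(S(add(Z, add(add(SZ, Z), mul(SZ, SZ))))))
  [6] S(S(S(add(add(SZ, Z), mul(SZ, SZ)))))
  [7] S(S(S(add(S(add(Z, Z)), mul(SZ, SZ)))))
  [8] S(S(S(S(add(add(Z, Z), mul(SZ, SZ))))))
  [9] S(S(S(S(add(Z, mul(SZ, SZ))))))
  [10] S(S(S(S(mul(SZ, SZ)))))
  [11] S(S(S(S(add(SZ, mul(Z, SZ))))))
  [12] S(S(S(S(S(add(Z, mul(Z, SZ)))))))
  [13] S(S(S(S(S(mul(Z, SZ))))))
  [14] S^5(Z)

Answer: SAME — A ⇓ S^5(Z), B ⇓ S^5(Z)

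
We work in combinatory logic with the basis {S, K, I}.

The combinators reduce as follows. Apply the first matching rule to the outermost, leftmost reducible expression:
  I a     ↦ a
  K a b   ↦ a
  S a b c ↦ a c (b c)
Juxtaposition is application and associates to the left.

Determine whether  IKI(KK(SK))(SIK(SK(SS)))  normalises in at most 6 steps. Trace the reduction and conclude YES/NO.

Answer: NO — after 6 steps the term is K(K(SK(SS)))(SS(K(SK(SS)))), not yet normal

Reduction:
  start: IKI(KK(SK))(SIK(SK(SS)))
  →1  KI(KK(SK))(SIK(SK(SS)))
  →2  I(SIK(SK(SS)))
  →3  SIK(SK(SS))
  →4  I(SK(SS))(K(SK(SS)))
  →5  SK(SS)(K(SK(SS)))
  →6  K(K(SK(SS)))(SS(K(SK(SS))))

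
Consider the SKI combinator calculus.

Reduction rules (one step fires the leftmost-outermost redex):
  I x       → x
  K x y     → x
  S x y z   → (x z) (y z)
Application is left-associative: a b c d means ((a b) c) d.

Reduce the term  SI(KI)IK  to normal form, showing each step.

Answer: normal form = K  (in 5 steps)

Working:
  start: SI(KI)IK
  step 1: II(KII)K
  step 2: I(KII)K
  step 3: KIIK
  step 4: IK
  step 5: K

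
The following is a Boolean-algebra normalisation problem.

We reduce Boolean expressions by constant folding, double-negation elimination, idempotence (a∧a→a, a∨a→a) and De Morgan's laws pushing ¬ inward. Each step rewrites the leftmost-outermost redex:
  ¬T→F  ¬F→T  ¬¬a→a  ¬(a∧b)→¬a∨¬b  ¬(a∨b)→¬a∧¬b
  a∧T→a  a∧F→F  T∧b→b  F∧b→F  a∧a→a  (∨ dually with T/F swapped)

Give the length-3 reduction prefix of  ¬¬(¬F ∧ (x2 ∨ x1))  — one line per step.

  start: ¬¬(¬F ∧ (x2 ∨ x1))
  →1  ¬F ∧ (x2 ∨ x1)
  →2  T ∧ (x2 ∨ x1)
  →3  x2 ∨ x1

Answer: after 3 steps: x2 ∨ x1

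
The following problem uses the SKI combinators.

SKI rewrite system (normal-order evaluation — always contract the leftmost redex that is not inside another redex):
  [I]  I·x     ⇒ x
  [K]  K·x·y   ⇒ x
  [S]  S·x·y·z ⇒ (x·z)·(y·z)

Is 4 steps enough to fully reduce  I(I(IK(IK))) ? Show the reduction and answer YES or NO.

  start: I(I(IK(IK)))
  →1  I(IK(IK))
  →2  IK(IK)
  →3  K(IK)
  →4  KK

Answer: YES — reaches normal form KK in 4 ≤ 4 steps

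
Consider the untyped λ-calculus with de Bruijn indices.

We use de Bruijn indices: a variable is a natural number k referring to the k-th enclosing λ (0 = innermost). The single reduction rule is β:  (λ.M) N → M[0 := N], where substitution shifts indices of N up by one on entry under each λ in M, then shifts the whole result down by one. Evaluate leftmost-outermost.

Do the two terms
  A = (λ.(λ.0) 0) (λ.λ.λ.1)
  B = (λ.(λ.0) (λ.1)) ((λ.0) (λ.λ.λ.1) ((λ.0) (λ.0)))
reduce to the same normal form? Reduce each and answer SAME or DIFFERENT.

Answer: SAME — A ⇓ λ.λ.λ.1, B ⇓ λ.λ.λ.1

Working:
Term A:
  start: (λ.(λ.0) 0) (λ.λ.λ.1)
  step 1: (λ.0) (λ.λ.λ.1)
  step 2: λ.λ.λ.1

Term B:
  start: (λ.(λ.0) (λ.1)) ((λ.0) (λ.λ.λ.1) ((λ.0) (λ.0)))
  step 1: (λ.0) (λ.(λ.0) (λ.λ.λ.1) ((λ.0) (λ.0)))
  step 2: λ.(λ.0) (λ.λ.λ.1) ((λ.0) (λ.0))
  step 3: λ.(λ.λ.λ.1) ((λ.0) (λ.0))
  step 4: λ.λ.λ.1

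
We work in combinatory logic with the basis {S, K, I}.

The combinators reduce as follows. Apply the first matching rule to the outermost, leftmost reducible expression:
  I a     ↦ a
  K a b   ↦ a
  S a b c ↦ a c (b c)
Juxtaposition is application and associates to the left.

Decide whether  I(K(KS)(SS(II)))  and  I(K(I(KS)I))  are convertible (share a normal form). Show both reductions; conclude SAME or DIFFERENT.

Term A:
  start: I(K(KS)(SS(II)))
  →1  K(KS)(SS(II))
  →2  KS

Term B:
  start: I(K(I(KS)I))
  →1  K(I(KS)I)
  →2  K(KSI)
  →3  KS

Answer: SAME — A ⇓ KS, B ⇓ KS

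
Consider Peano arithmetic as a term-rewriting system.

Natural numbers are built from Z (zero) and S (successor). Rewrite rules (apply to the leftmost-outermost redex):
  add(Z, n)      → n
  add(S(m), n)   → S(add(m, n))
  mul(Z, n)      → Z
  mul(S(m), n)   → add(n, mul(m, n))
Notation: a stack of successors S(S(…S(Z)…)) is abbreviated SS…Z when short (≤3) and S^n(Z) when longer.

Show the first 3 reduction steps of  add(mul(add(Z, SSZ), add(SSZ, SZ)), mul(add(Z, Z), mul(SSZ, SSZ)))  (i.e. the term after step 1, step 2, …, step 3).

  start: add(mul(add(Z, SSZ), add(SSZ, SZ)), mul(add(Z, Z), mul(SSZ, SSZ)))
  step 1: add(mul(SSZ, add(SSZ, SZ)), mul(add(Z, Z), mul(SSZ, SSZ)))
  step 2: add(add(add(SSZ, SZ), mul(SZ, add(SSZ, SZ))), mul(add(Z, Z), mul(SSZ, SSZ)))
  step 3: add(add(S(add(SZ, SZ)), mul(SZ, add(SSZ, SZ))), mul(add(Z, Z), mul(SSZ, SSZ)))

Answer: after 3 steps: add(add(S(add(SZ, SZ)), mul(SZ, add(SSZ, SZ))), mul(add(Z, Z), mul(SSZ, SSZ)))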